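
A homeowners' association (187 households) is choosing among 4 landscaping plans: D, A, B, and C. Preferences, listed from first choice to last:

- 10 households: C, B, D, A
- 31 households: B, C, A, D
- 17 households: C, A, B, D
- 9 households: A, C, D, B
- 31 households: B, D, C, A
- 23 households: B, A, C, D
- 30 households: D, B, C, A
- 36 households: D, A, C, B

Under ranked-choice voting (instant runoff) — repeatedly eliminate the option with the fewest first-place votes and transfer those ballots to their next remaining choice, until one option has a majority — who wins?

Round 1: D 66, A 9, B 85, C 27. Eliminate A.
Round 2: D 66, B 85, C 36. Eliminate C.
Round 3: D 75, B 112. B has a majority.

B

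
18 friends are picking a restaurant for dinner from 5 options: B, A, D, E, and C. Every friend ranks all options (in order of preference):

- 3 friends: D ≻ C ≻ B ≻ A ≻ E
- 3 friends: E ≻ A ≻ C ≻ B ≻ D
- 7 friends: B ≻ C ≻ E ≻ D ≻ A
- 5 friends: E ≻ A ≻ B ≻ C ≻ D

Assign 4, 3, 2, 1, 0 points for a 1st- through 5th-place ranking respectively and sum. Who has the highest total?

B

B: 3·2 + 3·1 + 7·4 + 5·2 = 47
A: 3·1 + 3·3 + 7·0 + 5·3 = 27
D: 3·4 + 3·0 + 7·1 + 5·0 = 19
E: 3·0 + 3·4 + 7·2 + 5·4 = 46
C: 3·3 + 3·2 + 7·3 + 5·1 = 41
B has the highest Borda score (47).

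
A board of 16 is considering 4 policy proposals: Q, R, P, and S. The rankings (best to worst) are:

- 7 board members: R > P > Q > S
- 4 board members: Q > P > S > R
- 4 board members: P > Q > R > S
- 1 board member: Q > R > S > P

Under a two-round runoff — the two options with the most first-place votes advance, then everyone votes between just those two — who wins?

Q

Round 1 first-place votes: Q 5, R 7, P 4, S 0.
R and Q advance.
Runoff: R is preferred to Q by 7 voters; Q by 9.
Q wins the runoff.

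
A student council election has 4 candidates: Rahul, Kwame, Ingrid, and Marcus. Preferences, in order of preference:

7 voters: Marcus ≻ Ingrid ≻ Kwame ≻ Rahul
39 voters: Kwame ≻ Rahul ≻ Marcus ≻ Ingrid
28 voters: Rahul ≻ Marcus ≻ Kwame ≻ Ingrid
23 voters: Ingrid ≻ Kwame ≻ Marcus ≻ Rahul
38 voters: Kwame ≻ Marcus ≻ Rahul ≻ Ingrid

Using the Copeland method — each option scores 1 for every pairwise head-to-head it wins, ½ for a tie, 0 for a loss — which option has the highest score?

Kwame

Rahul: beats Ingrid; loses to Kwame and Marcus → score 1.
Kwame: beats Rahul, Ingrid, and Marcus → score 3.
Ingrid: loses to Rahul, Kwame, and Marcus → score 0.
Marcus: beats Rahul and Ingrid; loses to Kwame → score 2.
Kwame has the best pairwise record.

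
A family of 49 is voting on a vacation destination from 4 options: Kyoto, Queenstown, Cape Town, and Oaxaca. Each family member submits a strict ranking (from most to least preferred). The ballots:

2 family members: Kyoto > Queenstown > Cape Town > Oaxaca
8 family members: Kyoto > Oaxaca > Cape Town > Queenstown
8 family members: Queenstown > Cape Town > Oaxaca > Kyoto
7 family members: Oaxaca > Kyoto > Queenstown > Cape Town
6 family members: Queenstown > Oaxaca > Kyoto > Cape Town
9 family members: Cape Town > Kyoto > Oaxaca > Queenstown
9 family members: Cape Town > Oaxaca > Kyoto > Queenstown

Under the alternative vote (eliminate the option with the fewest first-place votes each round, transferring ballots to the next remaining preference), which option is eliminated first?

Round 1: Kyoto 10, Queenstown 14, Cape Town 18, Oaxaca 7. Eliminate Oaxaca.

Oaxaca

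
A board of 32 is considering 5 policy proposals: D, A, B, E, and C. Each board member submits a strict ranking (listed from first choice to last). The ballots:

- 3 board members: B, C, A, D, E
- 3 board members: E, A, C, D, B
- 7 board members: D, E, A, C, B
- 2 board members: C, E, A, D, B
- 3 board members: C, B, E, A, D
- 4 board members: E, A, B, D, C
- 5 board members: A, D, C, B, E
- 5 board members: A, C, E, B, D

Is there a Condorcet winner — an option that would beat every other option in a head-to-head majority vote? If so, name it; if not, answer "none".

none

Checking pairwise contests:
A beats D 25–7.
E beats A 19–13.
D beats B 17–15.
C beats E 18–14.
A beats C 24–8.
Every option loses at least one head-to-head, so there is no Condorcet winner.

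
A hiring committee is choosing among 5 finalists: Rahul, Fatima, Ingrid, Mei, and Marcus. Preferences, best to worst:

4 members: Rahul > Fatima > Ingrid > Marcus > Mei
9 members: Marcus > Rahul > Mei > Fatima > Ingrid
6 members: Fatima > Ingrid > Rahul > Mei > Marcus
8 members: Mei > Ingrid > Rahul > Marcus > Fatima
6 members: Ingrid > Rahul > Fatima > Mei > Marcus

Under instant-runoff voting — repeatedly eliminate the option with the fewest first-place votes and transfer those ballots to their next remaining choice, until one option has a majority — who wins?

Marcus

Round 1: Rahul 4, Fatima 6, Ingrid 6, Mei 8, Marcus 9. Eliminate Rahul.
Round 2: Fatima 10, Ingrid 6, Mei 8, Marcus 9. Eliminate Ingrid.
Round 3: Fatima 16, Mei 8, Marcus 9. Eliminate Mei.
Round 4: Fatima 16, Marcus 17. Marcus has a majority.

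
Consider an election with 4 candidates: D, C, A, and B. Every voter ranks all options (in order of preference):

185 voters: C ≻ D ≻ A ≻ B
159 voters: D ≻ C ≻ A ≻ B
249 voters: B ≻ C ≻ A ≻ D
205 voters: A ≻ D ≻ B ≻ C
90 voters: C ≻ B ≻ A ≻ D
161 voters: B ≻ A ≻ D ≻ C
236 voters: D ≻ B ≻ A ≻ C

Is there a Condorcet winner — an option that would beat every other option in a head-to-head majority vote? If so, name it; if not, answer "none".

none

Checking pairwise contests:
A beats D 705–580.
D beats C 761–524.
C beats A 683–602.
D beats B 785–500.
Every option loses at least one head-to-head, so there is no Condorcet winner.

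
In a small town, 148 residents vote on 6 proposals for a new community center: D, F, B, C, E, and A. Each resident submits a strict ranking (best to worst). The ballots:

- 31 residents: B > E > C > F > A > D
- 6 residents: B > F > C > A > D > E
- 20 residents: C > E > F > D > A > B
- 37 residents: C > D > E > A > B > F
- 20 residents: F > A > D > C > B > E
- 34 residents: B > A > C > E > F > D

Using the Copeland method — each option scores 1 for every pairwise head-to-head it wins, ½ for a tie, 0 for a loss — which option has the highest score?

C

D: beats B; loses to F, C, E, and A → score 1.
F: beats D and A; loses to B, C, and E → score 2.
B: beats F and E; loses to D, C, and A → score 2.
C: beats D, F, B, E, and A → score 5.
E: beats D, F, and A; loses to B and C → score 3.
A: beats D and B; loses to F, C, and E → score 2.
C has the best pairwise record.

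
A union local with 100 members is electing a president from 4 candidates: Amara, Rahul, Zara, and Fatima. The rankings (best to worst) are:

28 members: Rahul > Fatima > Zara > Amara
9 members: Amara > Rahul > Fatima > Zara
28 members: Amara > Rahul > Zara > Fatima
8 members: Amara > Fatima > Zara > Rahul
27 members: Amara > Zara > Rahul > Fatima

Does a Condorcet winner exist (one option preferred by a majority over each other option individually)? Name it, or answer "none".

Amara vs Rahul: 72–28 for Amara.
Amara vs Zara: 72–28 for Amara.
Amara vs Fatima: 72–28 for Amara.
Amara beats every other option head-to-head.

Amara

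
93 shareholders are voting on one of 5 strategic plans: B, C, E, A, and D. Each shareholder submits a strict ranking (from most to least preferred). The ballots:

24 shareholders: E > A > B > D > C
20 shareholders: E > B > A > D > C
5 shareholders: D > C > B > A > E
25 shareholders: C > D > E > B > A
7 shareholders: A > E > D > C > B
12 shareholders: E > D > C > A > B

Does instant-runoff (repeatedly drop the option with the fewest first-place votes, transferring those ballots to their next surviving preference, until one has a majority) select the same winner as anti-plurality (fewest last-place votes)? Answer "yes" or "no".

no

Instant-runoff — R1 B 0, C 25, E 56, A 7, D 5 (E winner). Winner: E.
Anti-plurality — last-place votes: B 19, C 44, E 5, A 25, D 0. Winner: D.
The two methods disagree.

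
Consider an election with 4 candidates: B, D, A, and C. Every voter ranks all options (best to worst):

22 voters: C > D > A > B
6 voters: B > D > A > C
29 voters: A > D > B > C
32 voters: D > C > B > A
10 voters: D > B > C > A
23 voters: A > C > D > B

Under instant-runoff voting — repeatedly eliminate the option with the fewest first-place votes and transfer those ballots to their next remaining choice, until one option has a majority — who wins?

Round 1: B 6, D 42, A 52, C 22. Eliminate B.
Round 2: D 48, A 52, C 22. Eliminate C.
Round 3: D 70, A 52. D has a majority.

D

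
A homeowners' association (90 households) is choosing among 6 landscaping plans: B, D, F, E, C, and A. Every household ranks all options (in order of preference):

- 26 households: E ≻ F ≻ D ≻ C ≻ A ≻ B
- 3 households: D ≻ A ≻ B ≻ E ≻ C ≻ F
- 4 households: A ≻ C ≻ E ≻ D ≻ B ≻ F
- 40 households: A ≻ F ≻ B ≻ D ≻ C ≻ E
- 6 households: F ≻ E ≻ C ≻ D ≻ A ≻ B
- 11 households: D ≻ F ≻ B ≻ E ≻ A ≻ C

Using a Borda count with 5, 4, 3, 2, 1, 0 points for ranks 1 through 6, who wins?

B: 26·0 + 3·3 + 4·1 + 40·3 + 6·0 + 11·3 = 166
D: 26·3 + 3·5 + 4·2 + 40·2 + 6·2 + 11·5 = 248
F: 26·4 + 3·0 + 4·0 + 40·4 + 6·5 + 11·4 = 338
E: 26·5 + 3·2 + 4·3 + 40·0 + 6·4 + 11·2 = 194
C: 26·2 + 3·1 + 4·4 + 40·1 + 6·3 + 11·0 = 129
A: 26·1 + 3·4 + 4·5 + 40·5 + 6·1 + 11·1 = 275
F has the highest Borda score (338).

F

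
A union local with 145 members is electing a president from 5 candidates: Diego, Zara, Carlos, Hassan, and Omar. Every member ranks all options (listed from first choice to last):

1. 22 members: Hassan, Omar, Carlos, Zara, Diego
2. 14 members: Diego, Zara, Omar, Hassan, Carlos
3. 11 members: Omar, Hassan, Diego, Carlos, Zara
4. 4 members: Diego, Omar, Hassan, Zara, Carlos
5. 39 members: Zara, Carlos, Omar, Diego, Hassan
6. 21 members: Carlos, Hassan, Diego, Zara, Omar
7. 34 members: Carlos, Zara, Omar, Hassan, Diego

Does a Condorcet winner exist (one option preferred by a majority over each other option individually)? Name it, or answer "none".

Carlos vs Diego: 116–29 for Carlos.
Carlos vs Zara: 88–57 for Carlos.
Carlos vs Hassan: 94–51 for Carlos.
Carlos vs Omar: 94–51 for Carlos.
Carlos beats every other option head-to-head.

Carlos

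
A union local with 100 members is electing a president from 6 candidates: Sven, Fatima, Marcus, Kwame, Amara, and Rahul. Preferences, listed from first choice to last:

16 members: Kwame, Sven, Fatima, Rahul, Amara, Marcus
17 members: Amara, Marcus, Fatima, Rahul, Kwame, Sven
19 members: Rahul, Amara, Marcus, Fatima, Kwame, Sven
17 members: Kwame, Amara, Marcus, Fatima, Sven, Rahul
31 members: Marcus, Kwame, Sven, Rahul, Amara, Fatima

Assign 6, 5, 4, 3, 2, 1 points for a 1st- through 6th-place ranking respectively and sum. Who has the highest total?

Marcus

Sven: 16·5 + 17·1 + 19·1 + 17·2 + 31·4 = 274
Fatima: 16·4 + 17·4 + 19·3 + 17·3 + 31·1 = 271
Marcus: 16·1 + 17·5 + 19·4 + 17·4 + 31·6 = 431
Kwame: 16·6 + 17·2 + 19·2 + 17·6 + 31·5 = 425
Amara: 16·2 + 17·6 + 19·5 + 17·5 + 31·2 = 376
Rahul: 16·3 + 17·3 + 19·6 + 17·1 + 31·3 = 323
Marcus has the highest Borda score (431).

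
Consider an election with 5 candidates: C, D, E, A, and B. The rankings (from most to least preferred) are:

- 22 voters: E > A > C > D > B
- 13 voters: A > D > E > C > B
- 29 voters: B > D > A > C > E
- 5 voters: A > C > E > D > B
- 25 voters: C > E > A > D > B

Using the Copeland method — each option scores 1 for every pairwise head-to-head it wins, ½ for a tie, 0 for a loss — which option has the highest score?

C: beats D, E, and B; loses to A → score 3.
D: beats B; loses to C, E, and A → score 1.
E: beats D and B; ties A; loses to C → score 2.5.
A: beats C, D, and B; ties E → score 3.5.
B: loses to C, D, E, and A → score 0.
A has the best pairwise record.

A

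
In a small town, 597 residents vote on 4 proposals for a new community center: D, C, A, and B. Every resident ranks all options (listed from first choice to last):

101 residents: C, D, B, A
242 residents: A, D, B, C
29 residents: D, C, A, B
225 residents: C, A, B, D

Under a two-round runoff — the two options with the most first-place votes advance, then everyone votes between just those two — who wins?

Round 1 first-place votes: D 29, C 326, A 242, B 0.
C and A advance.
Runoff: C is preferred to A by 355 voters; A by 242.
C wins the runoff.

C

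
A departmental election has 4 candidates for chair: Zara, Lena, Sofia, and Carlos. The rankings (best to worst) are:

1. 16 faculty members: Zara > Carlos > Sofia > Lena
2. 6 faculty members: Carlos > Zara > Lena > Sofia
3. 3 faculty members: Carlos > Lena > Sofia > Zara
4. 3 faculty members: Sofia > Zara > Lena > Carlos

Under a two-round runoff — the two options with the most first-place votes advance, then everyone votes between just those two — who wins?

Round 1 first-place votes: Zara 16, Lena 0, Sofia 3, Carlos 9.
Zara and Carlos advance.
Runoff: Zara is preferred to Carlos by 19 voters; Carlos by 9.
Zara wins the runoff.

Zara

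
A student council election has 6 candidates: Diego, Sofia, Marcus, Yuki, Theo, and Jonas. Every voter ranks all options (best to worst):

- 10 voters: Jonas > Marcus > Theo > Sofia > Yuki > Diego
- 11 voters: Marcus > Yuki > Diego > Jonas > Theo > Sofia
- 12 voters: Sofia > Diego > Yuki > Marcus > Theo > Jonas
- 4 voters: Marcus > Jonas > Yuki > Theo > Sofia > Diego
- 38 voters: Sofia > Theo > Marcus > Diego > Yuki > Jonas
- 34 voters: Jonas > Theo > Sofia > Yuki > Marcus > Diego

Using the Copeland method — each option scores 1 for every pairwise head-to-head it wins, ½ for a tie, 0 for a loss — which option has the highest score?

Theo

Diego: beats Jonas; loses to Sofia, Marcus, Yuki, and Theo → score 1.
Sofia: beats Diego, Marcus, and Yuki; loses to Theo and Jonas → score 3.
Marcus: beats Diego, Yuki, and Jonas; loses to Sofia and Theo → score 3.
Yuki: beats Diego and Jonas; loses to Sofia, Marcus, and Theo → score 2.
Theo: beats Diego, Sofia, Marcus, and Yuki; loses to Jonas → score 4.
Jonas: beats Sofia and Theo; loses to Diego, Marcus, and Yuki → score 2.
Theo has the best pairwise record.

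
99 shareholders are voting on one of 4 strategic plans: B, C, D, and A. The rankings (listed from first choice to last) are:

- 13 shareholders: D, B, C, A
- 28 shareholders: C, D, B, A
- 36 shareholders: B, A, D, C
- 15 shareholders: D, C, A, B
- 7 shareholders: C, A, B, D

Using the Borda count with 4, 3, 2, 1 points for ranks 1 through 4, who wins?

D

B: 13·3 + 28·2 + 36·4 + 15·1 + 7·2 = 268
C: 13·2 + 28·4 + 36·1 + 15·3 + 7·4 = 247
D: 13·4 + 28·3 + 36·2 + 15·4 + 7·1 = 275
A: 13·1 + 28·1 + 36·3 + 15·2 + 7·3 = 200
D has the highest Borda score (275).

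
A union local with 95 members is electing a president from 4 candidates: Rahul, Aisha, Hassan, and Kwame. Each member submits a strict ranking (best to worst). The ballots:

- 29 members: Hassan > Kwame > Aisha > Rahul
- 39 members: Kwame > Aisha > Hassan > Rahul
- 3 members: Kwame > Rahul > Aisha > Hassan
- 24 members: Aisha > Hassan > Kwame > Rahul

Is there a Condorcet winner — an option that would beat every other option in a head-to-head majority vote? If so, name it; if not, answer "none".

Checking pairwise contests:
Aisha beats Rahul 92–3.
Kwame beats Aisha 71–24.
Aisha beats Hassan 66–29.
Hassan beats Kwame 53–42.
Every option loses at least one head-to-head, so there is no Condorcet winner.

none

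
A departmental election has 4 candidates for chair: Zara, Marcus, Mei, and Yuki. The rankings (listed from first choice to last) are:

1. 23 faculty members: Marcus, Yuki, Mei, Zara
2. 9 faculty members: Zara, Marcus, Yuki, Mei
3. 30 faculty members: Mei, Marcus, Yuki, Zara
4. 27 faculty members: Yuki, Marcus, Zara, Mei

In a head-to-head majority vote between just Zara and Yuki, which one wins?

Voters preferring Zara to Yuki: 9; preferring Yuki to Zara: 80.
Yuki wins the head-to-head.

Yuki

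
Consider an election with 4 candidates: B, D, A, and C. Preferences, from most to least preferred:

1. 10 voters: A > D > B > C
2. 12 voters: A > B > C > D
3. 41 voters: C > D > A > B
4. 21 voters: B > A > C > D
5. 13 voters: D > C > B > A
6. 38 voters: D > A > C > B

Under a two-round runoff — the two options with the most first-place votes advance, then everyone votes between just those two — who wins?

Round 1 first-place votes: B 21, D 51, A 22, C 41.
D and C advance.
Runoff: D is preferred to C by 61 voters; C by 74.
C wins the runoff.

C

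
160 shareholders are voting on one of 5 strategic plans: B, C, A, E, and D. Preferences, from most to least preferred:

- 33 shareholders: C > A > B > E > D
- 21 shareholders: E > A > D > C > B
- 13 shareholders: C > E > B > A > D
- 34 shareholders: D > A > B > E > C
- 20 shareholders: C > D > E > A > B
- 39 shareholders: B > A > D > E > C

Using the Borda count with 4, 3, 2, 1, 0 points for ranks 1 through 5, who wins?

B: 33·2 + 21·0 + 13·2 + 34·2 + 20·0 + 39·4 = 316
C: 33·4 + 21·1 + 13·4 + 34·0 + 20·4 + 39·0 = 285
A: 33·3 + 21·3 + 13·1 + 34·3 + 20·1 + 39·3 = 414
E: 33·1 + 21·4 + 13·3 + 34·1 + 20·2 + 39·1 = 269
D: 33·0 + 21·2 + 13·0 + 34·4 + 20·3 + 39·2 = 316
A has the highest Borda score (414).

A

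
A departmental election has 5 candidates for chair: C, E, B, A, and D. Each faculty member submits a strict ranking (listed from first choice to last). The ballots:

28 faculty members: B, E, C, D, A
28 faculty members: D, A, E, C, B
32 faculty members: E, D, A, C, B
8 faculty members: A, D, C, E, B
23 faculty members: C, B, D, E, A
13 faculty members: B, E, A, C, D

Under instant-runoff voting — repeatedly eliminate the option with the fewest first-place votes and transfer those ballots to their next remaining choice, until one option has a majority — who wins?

Round 1: C 23, E 32, B 41, A 8, D 28. Eliminate A.
Round 2: C 23, E 32, B 41, D 36. Eliminate C.
Round 3: E 32, B 64, D 36. Eliminate E.
Round 4: B 64, D 68. D has a majority.

D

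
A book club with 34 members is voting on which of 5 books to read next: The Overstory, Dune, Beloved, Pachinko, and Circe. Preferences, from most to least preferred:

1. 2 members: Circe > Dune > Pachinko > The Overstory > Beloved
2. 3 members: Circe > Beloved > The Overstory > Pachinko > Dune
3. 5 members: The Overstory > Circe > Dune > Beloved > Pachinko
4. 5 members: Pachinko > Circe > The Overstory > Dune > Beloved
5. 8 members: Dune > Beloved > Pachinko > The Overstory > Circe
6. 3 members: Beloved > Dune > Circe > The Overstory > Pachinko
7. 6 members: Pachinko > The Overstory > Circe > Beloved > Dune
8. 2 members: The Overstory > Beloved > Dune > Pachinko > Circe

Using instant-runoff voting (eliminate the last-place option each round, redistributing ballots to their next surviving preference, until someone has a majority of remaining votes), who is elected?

Round 1: The Overstory 7, Dune 8, Beloved 3, Pachinko 11, Circe 5. Eliminate Beloved.
Round 2: The Overstory 7, Dune 11, Pachinko 11, Circe 5. Eliminate Circe.
Round 3: The Overstory 10, Dune 13, Pachinko 11. Eliminate The Overstory.
Round 4: Dune 20, Pachinko 14. Dune has a majority.

Dune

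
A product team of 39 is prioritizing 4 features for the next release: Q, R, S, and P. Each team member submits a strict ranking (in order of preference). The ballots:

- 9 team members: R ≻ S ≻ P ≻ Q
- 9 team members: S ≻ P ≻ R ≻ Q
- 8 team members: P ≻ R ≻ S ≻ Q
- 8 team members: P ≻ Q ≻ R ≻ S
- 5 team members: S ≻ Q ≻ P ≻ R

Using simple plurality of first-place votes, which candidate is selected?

P

First-place votes: Q 0, R 9, S 14, P 16.
P has the most first-place votes.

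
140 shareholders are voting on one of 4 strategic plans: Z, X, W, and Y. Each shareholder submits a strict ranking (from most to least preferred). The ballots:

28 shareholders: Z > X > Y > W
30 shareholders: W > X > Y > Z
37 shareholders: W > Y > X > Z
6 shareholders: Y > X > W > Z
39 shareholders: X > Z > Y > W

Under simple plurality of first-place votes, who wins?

W

First-place votes: Z 28, X 39, W 67, Y 6.
W has the most first-place votes.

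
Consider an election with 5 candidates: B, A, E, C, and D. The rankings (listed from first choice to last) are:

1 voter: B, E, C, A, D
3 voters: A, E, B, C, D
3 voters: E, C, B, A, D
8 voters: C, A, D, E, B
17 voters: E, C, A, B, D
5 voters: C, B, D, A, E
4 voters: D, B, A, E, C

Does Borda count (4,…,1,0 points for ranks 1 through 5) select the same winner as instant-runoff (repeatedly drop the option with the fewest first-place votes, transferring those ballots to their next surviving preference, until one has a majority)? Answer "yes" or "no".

Borda — scores: B 60, A 87, E 104, C 117, D 42. Winner: C.
Instant-runoff — R1 B 1, A 3, E 20, C 13, D 4 (B out); R2 A 3, E 21, C 13, D 4 (E winner). Winner: E.
The two methods disagree.

no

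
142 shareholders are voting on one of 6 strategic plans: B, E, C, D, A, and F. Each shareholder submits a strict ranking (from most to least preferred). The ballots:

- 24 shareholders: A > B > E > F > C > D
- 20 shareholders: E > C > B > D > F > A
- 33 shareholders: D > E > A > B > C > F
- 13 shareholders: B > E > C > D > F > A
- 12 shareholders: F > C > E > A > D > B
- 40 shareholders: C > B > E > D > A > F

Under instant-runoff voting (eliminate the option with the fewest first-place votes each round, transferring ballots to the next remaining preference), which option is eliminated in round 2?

Round 1: B 13, E 20, C 40, D 33, A 24, F 12. Eliminate F.
Round 2: B 13, E 20, C 52, D 33, A 24. Eliminate B.

B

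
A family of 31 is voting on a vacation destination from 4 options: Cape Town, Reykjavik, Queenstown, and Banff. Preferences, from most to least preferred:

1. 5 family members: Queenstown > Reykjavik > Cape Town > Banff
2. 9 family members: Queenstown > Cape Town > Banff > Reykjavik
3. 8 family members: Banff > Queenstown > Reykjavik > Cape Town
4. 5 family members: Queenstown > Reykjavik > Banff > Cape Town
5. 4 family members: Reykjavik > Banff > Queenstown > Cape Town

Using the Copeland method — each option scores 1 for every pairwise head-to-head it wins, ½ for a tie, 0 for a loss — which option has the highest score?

Queenstown

Cape Town: loses to Reykjavik, Queenstown, and Banff → score 0.
Reykjavik: beats Cape Town; loses to Queenstown and Banff → score 1.
Queenstown: beats Cape Town, Reykjavik, and Banff → score 3.
Banff: beats Cape Town and Reykjavik; loses to Queenstown → score 2.
Queenstown has the best pairwise record.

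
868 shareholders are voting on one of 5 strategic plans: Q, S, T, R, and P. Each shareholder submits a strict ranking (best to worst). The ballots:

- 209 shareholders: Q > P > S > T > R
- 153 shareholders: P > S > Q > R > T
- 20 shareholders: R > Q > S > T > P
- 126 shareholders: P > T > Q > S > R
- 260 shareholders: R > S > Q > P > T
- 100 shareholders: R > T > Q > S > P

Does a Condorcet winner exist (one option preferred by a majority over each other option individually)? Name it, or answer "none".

Q vs S: 455–413 for Q.
Q vs T: 642–226 for Q.
Q vs R: 488–380 for Q.
Q vs P: 589–279 for Q.
Q beats every other option head-to-head.

Q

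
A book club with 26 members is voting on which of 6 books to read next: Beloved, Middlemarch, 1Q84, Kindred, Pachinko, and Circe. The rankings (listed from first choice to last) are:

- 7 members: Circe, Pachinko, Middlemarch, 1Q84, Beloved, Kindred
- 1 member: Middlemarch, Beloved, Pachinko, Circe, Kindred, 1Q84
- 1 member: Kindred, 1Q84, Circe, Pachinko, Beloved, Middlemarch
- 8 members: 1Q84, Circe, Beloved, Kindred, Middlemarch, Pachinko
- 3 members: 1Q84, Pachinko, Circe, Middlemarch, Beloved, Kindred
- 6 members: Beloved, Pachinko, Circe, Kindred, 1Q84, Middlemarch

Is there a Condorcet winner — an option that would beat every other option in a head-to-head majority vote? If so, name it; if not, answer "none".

Circe vs Beloved: 19–7 for Circe.
Circe vs Middlemarch: 25–1 for Circe.
Circe vs 1Q84: 14–12 for Circe.
Circe vs Kindred: 25–1 for Circe.
Circe vs Pachinko: 16–10 for Circe.
Circe beats every other option head-to-head.

Circe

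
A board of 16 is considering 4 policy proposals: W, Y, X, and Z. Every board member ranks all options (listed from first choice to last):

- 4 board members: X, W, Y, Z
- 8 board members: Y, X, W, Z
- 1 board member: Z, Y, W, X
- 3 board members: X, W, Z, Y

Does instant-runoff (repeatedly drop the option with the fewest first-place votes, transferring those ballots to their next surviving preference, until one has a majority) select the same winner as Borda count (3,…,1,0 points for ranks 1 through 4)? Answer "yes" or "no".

Instant-runoff — R1 W 0, Y 8, X 7, Z 1 (W out); R2 Y 8, X 7, Z 1 (Z out); R3 Y 9, X 7 (Y winner). Winner: Y.
Borda — scores: W 23, Y 30, X 37, Z 6. Winner: X.
The two methods disagree.

no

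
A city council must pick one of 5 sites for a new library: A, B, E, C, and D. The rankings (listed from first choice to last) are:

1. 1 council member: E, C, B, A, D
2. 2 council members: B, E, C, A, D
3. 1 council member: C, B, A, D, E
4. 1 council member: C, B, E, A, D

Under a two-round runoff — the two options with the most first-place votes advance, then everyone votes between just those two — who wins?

Round 1 first-place votes: A 0, B 2, E 1, C 2, D 0.
B and C advance.
Runoff: B is preferred to C by 2 voters; C by 3.
C wins the runoff.

C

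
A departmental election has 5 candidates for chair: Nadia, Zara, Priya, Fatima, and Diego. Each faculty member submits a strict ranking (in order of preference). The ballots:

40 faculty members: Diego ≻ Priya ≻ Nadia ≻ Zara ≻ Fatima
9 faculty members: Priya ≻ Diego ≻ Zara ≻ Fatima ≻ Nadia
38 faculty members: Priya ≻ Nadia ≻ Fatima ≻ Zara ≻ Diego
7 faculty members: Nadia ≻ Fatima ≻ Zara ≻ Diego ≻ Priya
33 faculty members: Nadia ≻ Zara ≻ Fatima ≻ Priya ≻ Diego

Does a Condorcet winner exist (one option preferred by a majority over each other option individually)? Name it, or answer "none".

Priya

Priya vs Nadia: 87–40 for Priya.
Priya vs Zara: 87–40 for Priya.
Priya vs Fatima: 87–40 for Priya.
Priya vs Diego: 80–47 for Priya.
Priya beats every other option head-to-head.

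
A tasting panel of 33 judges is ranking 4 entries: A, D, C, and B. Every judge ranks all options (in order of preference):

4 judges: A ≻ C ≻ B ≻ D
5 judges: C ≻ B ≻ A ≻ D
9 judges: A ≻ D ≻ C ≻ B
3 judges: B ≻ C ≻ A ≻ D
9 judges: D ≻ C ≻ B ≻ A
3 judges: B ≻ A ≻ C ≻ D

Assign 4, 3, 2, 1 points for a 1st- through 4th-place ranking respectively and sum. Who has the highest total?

A: 4·4 + 5·2 + 9·4 + 3·2 + 9·1 + 3·3 = 86
D: 4·1 + 5·1 + 9·3 + 3·1 + 9·4 + 3·1 = 78
C: 4·3 + 5·4 + 9·2 + 3·3 + 9·3 + 3·2 = 92
B: 4·2 + 5·3 + 9·1 + 3·4 + 9·2 + 3·4 = 74
C has the highest Borda score (92).

C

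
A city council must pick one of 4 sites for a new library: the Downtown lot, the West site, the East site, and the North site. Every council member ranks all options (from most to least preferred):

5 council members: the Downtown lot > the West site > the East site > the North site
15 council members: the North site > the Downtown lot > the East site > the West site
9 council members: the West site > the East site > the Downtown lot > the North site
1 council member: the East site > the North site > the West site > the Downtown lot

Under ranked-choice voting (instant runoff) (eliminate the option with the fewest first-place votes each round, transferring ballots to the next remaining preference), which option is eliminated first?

Round 1: the Downtown lot 5, the West site 9, the East site 1, the North site 15. Eliminate the East site.

the East site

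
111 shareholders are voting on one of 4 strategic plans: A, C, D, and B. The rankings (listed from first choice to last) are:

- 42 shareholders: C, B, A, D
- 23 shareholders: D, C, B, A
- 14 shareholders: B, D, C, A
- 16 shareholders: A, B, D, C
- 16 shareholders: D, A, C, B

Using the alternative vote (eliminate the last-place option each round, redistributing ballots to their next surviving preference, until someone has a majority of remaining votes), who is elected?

D

Round 1: A 16, C 42, D 39, B 14. Eliminate B.
Round 2: A 16, C 42, D 53. Eliminate A.
Round 3: C 42, D 69. D has a majority.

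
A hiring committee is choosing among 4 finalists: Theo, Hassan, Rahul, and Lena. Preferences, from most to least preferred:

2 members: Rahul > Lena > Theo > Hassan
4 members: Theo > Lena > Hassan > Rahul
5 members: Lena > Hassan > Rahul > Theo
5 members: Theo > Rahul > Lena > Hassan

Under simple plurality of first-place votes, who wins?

First-place votes: Theo 9, Hassan 0, Rahul 2, Lena 5.
Theo has the most first-place votes.

Theo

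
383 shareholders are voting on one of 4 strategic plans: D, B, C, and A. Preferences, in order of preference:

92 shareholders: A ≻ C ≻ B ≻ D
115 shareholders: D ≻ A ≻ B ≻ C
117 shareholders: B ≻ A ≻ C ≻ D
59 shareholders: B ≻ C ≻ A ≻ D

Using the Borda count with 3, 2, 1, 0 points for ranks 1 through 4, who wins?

A

D: 92·0 + 115·3 + 117·0 + 59·0 = 345
B: 92·1 + 115·1 + 117·3 + 59·3 = 735
C: 92·2 + 115·0 + 117·1 + 59·2 = 419
A: 92·3 + 115·2 + 117·2 + 59·1 = 799
A has the highest Borda score (799).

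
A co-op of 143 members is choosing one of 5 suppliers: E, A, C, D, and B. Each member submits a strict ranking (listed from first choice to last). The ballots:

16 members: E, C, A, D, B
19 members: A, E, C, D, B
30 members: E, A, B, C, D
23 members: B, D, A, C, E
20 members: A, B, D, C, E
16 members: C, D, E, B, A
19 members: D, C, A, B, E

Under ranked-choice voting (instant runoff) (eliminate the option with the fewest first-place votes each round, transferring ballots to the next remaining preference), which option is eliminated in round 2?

Round 1: E 46, A 39, C 16, D 19, B 23. Eliminate C.
Round 2: E 46, A 39, D 35, B 23. Eliminate B.

B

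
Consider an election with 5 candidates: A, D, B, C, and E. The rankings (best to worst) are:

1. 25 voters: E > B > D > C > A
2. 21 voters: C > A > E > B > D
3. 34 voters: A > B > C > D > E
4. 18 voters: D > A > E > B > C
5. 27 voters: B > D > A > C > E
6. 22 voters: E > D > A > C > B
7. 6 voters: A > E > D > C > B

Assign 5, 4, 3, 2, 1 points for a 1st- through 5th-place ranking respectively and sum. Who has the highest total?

A: 25·1 + 21·4 + 34·5 + 18·4 + 27·3 + 22·3 + 6·5 = 528
D: 25·3 + 21·1 + 34·2 + 18·5 + 27·4 + 22·4 + 6·3 = 468
B: 25·4 + 21·2 + 34·4 + 18·2 + 27·5 + 22·1 + 6·1 = 477
C: 25·2 + 21·5 + 34·3 + 18·1 + 27·2 + 22·2 + 6·2 = 385
E: 25·5 + 21·3 + 34·1 + 18·3 + 27·1 + 22·5 + 6·4 = 437
A has the highest Borda score (528).

A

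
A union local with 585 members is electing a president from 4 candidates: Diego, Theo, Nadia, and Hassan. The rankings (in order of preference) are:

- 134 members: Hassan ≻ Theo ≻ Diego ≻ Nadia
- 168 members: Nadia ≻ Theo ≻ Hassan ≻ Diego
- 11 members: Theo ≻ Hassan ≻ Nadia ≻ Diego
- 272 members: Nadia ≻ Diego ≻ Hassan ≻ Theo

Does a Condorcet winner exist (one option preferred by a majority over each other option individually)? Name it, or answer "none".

Nadia

Nadia vs Diego: 451–134 for Nadia.
Nadia vs Theo: 440–145 for Nadia.
Nadia vs Hassan: 440–145 for Nadia.
Nadia beats every other option head-to-head.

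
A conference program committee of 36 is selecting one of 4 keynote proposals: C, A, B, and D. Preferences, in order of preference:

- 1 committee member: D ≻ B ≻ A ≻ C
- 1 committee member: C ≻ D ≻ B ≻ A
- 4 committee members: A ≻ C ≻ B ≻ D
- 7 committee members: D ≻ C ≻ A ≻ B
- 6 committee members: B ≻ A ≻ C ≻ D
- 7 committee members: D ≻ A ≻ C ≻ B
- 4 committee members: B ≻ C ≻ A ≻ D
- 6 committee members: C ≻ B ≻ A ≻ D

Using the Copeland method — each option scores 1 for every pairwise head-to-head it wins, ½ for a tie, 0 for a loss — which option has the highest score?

C: beats B and D; ties A → score 2.5.
A: beats D; ties C and B → score 2.
B: beats D; ties A; loses to C → score 1.5.
D: loses to C, A, and B → score 0.
C has the best pairwise record.

C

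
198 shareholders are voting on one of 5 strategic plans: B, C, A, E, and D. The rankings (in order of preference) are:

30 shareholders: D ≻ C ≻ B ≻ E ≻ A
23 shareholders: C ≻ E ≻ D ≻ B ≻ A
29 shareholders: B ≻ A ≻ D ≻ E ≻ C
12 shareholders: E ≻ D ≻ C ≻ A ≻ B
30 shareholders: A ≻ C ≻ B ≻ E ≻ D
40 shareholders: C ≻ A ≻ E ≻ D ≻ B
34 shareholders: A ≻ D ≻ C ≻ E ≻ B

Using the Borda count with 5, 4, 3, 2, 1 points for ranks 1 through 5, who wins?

B: 30·3 + 23·2 + 29·5 + 12·1 + 30·3 + 40·1 + 34·1 = 457
C: 30·4 + 23·5 + 29·1 + 12·3 + 30·4 + 40·5 + 34·3 = 722
A: 30·1 + 23·1 + 29·4 + 12·2 + 30·5 + 40·4 + 34·5 = 673
E: 30·2 + 23·4 + 29·2 + 12·5 + 30·2 + 40·3 + 34·2 = 518
D: 30·5 + 23·3 + 29·3 + 12·4 + 30·1 + 40·2 + 34·4 = 600
C has the highest Borda score (722).

C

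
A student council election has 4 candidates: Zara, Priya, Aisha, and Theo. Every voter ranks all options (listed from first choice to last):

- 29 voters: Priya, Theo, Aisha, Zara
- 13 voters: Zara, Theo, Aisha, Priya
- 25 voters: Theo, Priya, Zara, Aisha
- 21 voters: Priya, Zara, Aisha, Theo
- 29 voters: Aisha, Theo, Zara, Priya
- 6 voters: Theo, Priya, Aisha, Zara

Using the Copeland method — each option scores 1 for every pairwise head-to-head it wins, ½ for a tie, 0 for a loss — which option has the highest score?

Theo

Zara: loses to Priya, Aisha, and Theo → score 0.
Priya: beats Zara and Aisha; loses to Theo → score 2.
Aisha: beats Zara; loses to Priya and Theo → score 1.
Theo: beats Zara, Priya, and Aisha → score 3.
Theo has the best pairwise record.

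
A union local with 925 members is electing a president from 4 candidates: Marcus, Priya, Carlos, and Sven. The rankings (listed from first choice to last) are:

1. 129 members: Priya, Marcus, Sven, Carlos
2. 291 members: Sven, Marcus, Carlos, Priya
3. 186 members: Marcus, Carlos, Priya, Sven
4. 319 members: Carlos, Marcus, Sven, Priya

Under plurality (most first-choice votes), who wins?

Carlos

First-place votes: Marcus 186, Priya 129, Carlos 319, Sven 291.
Carlos has the most first-place votes.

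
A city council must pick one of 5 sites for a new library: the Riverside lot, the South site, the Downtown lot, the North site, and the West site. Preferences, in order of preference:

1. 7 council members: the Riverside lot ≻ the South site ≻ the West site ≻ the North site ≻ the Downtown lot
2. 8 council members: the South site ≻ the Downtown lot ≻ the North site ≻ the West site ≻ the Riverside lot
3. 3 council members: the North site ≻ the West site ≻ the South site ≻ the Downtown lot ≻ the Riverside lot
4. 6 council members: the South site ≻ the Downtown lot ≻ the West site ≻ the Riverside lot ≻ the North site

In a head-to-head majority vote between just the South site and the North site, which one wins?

the South site

Voters preferring the South site to the North site: 21; preferring the North site to the South site: 3.
the South site wins the head-to-head.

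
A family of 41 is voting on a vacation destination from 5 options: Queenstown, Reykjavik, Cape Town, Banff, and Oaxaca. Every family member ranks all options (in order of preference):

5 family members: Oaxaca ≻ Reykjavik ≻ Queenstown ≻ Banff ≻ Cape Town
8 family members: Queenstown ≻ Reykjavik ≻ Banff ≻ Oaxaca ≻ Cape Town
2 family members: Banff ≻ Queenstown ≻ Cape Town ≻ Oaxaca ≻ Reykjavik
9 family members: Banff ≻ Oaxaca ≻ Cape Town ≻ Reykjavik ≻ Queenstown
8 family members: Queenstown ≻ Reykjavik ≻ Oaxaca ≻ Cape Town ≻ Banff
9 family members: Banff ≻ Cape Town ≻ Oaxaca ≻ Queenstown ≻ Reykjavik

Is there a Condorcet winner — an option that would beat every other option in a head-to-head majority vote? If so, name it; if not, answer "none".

none

Checking pairwise contests:
Oaxaca beats Queenstown 23–18.
Queenstown beats Reykjavik 27–14.
Queenstown beats Cape Town 23–18.
Queenstown beats Banff 21–20.
Banff beats Oaxaca 28–13.
Every option loses at least one head-to-head, so there is no Condorcet winner.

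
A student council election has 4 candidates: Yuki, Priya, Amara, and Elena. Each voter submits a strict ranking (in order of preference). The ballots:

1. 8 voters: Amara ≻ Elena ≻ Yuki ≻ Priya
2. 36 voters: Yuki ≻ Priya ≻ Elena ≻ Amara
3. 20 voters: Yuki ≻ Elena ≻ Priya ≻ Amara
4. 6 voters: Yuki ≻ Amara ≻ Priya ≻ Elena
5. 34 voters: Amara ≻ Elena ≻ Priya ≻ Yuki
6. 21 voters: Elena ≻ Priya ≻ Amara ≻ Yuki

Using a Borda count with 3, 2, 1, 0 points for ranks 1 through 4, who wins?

Elena

Yuki: 8·1 + 36·3 + 20·3 + 6·3 + 34·0 + 21·0 = 194
Priya: 8·0 + 36·2 + 20·1 + 6·1 + 34·1 + 21·2 = 174
Amara: 8·3 + 36·0 + 20·0 + 6·2 + 34·3 + 21·1 = 159
Elena: 8·2 + 36·1 + 20·2 + 6·0 + 34·2 + 21·3 = 223
Elena has the highest Borda score (223).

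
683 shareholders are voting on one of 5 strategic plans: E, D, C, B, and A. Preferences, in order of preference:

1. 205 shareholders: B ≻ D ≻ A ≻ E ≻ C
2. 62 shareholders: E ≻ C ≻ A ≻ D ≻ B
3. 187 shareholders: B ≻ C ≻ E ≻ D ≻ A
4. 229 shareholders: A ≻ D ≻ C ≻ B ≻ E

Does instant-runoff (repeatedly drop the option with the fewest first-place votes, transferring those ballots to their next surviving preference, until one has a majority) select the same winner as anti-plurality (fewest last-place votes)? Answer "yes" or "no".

no

Instant-runoff — R1 E 62, D 0, C 0, B 392, A 229 (B winner). Winner: B.
Anti-plurality — last-place votes: E 229, D 0, C 205, B 62, A 187. Winner: D.
The two methods disagree.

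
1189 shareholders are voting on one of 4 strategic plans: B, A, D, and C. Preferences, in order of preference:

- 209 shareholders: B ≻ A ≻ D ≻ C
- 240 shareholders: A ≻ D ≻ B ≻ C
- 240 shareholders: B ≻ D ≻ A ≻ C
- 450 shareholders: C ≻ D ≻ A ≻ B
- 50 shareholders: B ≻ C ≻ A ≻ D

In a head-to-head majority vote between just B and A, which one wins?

A

Voters preferring B to A: 499; preferring A to B: 690.
A wins the head-to-head.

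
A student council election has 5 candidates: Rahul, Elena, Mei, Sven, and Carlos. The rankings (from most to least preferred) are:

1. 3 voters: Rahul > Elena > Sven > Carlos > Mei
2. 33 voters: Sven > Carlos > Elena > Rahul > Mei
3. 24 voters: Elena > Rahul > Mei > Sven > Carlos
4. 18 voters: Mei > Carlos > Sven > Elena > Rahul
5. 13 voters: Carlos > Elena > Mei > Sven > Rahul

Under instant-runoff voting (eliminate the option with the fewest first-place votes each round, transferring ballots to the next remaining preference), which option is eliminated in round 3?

Mei

Round 1: Rahul 3, Elena 24, Mei 18, Sven 33, Carlos 13. Eliminate Rahul.
Round 2: Elena 27, Mei 18, Sven 33, Carlos 13. Eliminate Carlos.
Round 3: Elena 40, Mei 18, Sven 33. Eliminate Mei.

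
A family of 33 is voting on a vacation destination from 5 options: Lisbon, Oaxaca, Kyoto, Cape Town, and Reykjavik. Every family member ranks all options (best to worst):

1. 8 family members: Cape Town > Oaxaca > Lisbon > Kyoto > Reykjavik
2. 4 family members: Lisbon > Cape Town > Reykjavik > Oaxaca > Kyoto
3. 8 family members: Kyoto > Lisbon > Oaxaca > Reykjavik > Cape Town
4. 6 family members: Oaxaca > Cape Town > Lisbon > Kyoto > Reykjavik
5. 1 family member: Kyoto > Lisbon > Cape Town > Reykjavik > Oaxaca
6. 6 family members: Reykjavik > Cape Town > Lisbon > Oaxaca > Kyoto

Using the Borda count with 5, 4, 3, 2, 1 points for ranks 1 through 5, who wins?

Lisbon

Lisbon: 8·3 + 4·5 + 8·4 + 6·3 + 1·4 + 6·3 = 116
Oaxaca: 8·4 + 4·2 + 8·3 + 6·5 + 1·1 + 6·2 = 107
Kyoto: 8·2 + 4·1 + 8·5 + 6·2 + 1·5 + 6·1 = 83
Cape Town: 8·5 + 4·4 + 8·1 + 6·4 + 1·3 + 6·4 = 115
Reykjavik: 8·1 + 4·3 + 8·2 + 6·1 + 1·2 + 6·5 = 74
Lisbon has the highest Borda score (116).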